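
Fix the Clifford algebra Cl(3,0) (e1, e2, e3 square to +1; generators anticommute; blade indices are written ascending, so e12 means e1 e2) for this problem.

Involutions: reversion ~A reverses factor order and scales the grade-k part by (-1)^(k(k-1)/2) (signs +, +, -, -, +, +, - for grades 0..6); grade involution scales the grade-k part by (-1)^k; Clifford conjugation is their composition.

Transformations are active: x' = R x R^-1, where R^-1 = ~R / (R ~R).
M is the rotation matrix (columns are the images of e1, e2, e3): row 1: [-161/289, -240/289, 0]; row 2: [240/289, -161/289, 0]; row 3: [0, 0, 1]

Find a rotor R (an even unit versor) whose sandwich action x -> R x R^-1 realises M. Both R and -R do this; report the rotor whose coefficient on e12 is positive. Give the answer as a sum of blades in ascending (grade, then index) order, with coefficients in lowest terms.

Method: write R = a + b12*e12 + b13*e13 + b23*e23 with a^2 + b12^2 + b13^2 + b23^2 = 1 (so R^-1 = ~R). Expanding the columns R e_j ~R gives tr M = 4a^2 - 1 and, from the antisymmetric part, M21 - M12 = -4a*b12, M13 - M31 = 4a*b13, M32 - M23 = -4a*b23.
Here tr M = -33/289, so a^2 = (1 + tr M)/4 = 64/289 and a = ±8/17. Taking a = 8/17: M21 - M12 = 480/289, M13 - M31 = 0, M32 - M23 = 0, giving b12 = -15/17, b13 = 0, b23 = 0, i.e. R = 8/17 - 15/17*e12.
Its e12 coefficient is negative, so report the other preimage -R.
Answer: -8/17 + 15/17*e12. Why the constraint matters: R and -R act identically through the sandwich — M has trace -33/289 either way — so only the sign condition on e12 picks one of the two preimages.


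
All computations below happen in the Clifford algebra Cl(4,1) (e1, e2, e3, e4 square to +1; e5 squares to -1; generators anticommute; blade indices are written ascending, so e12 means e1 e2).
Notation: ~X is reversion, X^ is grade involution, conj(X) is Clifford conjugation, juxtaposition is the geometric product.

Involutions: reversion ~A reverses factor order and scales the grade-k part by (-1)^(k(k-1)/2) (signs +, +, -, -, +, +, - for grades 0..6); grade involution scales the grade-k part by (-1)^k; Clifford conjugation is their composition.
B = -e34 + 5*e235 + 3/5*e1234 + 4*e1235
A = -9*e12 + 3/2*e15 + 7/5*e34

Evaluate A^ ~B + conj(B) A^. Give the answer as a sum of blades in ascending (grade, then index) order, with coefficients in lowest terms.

first term: -7/5 - 21/25*e12 + 6*e23 + 27/5*e34 + 36*e35 + 15/2*e123 + 45*e135 + 7*e245 - 9*e1234 - 28/5*e1245 + 3/2*e1345 + 9/10*e2345
second term: -7/5 - 21/25*e12 + 6*e23 + 27/5*e34 + 36*e35 + 15/2*e123 + 45*e135 + 7*e245 - 9*e1234 + 28/5*e1245 + 3/2*e1345 - 9/10*e2345
Answer: -14/5 - 42/25*e12 + 12*e23 + 54/5*e34 + 72*e35 + 15*e123 + 90*e135 + 14*e245 - 18*e1234 + 3*e1345


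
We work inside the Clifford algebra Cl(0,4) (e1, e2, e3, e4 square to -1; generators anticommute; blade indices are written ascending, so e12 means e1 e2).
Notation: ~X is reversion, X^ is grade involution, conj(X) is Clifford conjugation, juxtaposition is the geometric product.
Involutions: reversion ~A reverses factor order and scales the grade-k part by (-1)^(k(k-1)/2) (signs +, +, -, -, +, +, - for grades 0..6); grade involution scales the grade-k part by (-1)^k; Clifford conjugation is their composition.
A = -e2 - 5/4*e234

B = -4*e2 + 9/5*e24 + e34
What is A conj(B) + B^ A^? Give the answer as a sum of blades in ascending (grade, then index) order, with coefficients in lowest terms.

first term: 4 - 5/4*e2 + 9/4*e3 - 9/5*e4 + 5*e34 + e234
second term: -4 - 5/4*e2 + 9/4*e3 + 9/5*e4 - 5*e34 + e234
Answer: -5/2*e2 + 9/2*e3 + 2*e234


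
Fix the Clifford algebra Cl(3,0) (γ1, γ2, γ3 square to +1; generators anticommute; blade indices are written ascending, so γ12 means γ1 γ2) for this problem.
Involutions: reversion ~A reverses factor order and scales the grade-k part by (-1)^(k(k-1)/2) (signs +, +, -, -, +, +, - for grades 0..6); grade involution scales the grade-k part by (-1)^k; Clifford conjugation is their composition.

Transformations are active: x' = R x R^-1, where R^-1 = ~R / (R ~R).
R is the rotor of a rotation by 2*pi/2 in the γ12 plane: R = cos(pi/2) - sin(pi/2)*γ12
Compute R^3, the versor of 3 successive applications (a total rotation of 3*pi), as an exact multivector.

Rotor phase runs at HALF the rotation angle; powers of one rotor simply add phase, so after 3 steps in γ12 the phase is 3*pi/2 = 3*pi/2 and R^3 = cos(3*pi/2) - sin(3*pi/2)*γ12.
cos(3*pi/2) = 0 and sin(3*pi/2) = -1, so R^3 = γ12. The net rotation is 1*pi (after discarding 1 full turn, each of which contributes a factor -1 to the rotor); the rotor keeps the half-angle phase exactly.
Answer: γ12


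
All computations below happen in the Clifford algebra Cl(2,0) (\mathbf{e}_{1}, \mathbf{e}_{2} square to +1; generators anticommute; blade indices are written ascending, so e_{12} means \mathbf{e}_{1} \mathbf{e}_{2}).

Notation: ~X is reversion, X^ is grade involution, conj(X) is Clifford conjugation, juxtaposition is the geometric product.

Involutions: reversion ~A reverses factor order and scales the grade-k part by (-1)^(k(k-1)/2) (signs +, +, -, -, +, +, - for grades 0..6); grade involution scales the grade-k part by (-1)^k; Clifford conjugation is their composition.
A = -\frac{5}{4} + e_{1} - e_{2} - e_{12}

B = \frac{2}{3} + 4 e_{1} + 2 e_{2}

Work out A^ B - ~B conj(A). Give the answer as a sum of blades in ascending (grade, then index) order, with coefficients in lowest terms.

first term: -\frac{17}{6} - \frac{23}{3} e_{1} + \frac{13}{6} e_{2} - \frac{20}{3} e_{12}
second term: -\frac{17}{6} - \frac{23}{3} e_{1} + \frac{13}{6} e_{2} + \frac{20}{3} e_{12}
Answer: -\frac{40}{3} e_{12}


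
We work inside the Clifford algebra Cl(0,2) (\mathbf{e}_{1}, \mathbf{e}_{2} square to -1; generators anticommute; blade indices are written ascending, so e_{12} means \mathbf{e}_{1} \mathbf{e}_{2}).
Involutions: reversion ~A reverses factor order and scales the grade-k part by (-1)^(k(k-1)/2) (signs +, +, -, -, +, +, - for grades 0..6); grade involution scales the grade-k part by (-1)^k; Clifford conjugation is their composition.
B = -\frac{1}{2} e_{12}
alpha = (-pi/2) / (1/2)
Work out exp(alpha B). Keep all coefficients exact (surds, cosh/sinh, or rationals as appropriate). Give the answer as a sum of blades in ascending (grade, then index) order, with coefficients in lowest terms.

B^2 = (-\frac{1}{2})^2*(e_{12})^2 = \frac{1}{4}*(-1) = -\frac{1}{4} (a basis 2-blade squares to minus the product of its generators' squares).
B^2 = -\frac{1}{4} — since the square is negative, the closed form is circular: l = \frac{1}{2}, alpha*l = - \frac{\pi}{2}, so exp(alpha B) = cos(- \frac{\pi}{2}) + (sin(- \frac{\pi}{2})/(\frac{1}{2}))*B = 0 + (-2)*B.
Answer: e_{12}


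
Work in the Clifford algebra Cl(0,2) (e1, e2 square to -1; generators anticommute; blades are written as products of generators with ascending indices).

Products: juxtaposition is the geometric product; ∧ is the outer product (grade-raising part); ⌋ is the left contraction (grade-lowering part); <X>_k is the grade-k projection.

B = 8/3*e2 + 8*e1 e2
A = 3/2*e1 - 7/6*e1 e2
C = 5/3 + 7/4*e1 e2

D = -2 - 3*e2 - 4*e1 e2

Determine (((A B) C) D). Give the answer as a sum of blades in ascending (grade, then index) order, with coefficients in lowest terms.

step 1: 28/3 + 28/9*e1 - 12*e2 + 4*e1 e2
step 2: 77/9 - 427/27*e1 - 229/9*e2 + 23*e1 e2
step 3: -13/9 + 5465/27*e1 - 1027/27*e2 - 295/9*e1 e2
Answer: -13/9 + 5465/27*e1 - 1027/27*e2 - 295/9*e1 e2


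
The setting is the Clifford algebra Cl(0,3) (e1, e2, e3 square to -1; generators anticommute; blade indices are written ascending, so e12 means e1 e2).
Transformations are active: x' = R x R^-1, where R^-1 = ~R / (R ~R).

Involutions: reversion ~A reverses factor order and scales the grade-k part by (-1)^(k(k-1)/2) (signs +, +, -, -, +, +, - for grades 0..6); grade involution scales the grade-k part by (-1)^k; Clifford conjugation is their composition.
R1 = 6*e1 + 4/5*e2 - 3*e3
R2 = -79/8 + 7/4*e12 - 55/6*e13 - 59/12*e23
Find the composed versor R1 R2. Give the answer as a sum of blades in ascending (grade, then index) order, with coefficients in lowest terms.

Distribute over the terms of R1 (each basis-blade product reordered to ascending indices, repeated generators contracted through their squares):
(6*e1) R2 = -237/4*e1 - 21/2*e2 + 55*e3 - 59/2*e123
(4/5*e2) R2 = 7/5*e1 - 79/10*e2 + 59/15*e3 + 22/3*e123
(-3*e3) R2 = 55/2*e1 + 59/4*e2 + 237/8*e3 - 21/4*e123
Summing the partial products and collecting blades:
Answer: -607/20*e1 - 73/20*e2 + 10627/120*e3 - 329/12*e123


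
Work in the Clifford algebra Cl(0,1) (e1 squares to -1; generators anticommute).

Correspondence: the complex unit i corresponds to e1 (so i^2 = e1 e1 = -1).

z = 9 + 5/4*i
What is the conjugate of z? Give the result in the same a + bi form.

In blades: z = 9 + 5/4*e1.
Conjugation here is Clifford conjugation: the scalar is fixed and the grade-1 and grade-2 blades all flip sign, giving 9 - 5/4*e1; translating back:
Answer: 9 - 5/4*i


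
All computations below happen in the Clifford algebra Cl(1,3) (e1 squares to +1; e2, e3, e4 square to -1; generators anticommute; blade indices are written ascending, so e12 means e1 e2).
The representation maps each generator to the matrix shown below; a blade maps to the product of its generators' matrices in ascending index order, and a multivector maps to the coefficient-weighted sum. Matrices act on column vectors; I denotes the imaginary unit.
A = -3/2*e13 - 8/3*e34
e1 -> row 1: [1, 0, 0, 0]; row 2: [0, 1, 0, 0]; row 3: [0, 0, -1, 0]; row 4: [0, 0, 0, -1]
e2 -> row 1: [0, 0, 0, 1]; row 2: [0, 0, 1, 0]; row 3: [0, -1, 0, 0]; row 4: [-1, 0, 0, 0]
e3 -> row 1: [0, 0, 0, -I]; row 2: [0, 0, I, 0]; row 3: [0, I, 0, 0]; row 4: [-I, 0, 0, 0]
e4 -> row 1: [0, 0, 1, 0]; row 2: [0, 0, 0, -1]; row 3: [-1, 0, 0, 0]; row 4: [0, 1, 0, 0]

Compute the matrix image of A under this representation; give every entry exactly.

Bivector images (products of the table entries): rho(e13) = rho(e1)rho(e3) = row 1: [0, 0, 0, -I]; row 2: [0, 0, I, 0]; row 3: [0, -I, 0, 0]; row 4: [I, 0, 0, 0]; rho(e34) = rho(e3)rho(e4) = row 1: [0, -I, 0, 0]; row 2: [-I, 0, 0, 0]; row 3: [0, 0, 0, -I]; row 4: [0, 0, -I, 0].
M = (-3/2)*rho(e13) + (-8/3)*rho(e34), summed entrywise:
Answer: row 1: [0, 8*I/3, 0, 3*I/2]; row 2: [8*I/3, 0, -3*I/2, 0]; row 3: [0, 3*I/2, 0, 8*I/3]; row 4: [-3*I/2, 0, 8*I/3, 0]


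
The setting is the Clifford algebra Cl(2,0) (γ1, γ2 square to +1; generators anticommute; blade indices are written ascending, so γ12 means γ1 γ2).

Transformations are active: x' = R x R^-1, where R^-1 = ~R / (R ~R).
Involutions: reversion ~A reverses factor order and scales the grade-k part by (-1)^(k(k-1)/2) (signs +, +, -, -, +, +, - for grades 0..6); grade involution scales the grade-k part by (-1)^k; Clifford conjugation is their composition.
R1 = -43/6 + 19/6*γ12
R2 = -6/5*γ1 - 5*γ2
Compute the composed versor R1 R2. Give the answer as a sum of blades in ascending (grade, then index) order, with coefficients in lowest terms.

Distribute over the terms of R1 (each basis-blade product reordered to ascending indices, repeated generators contracted through their squares):
(-43/6) R2 = 43/5*γ1 + 215/6*γ2
(19/6*γ12) R2 = -95/6*γ1 + 19/5*γ2
Summing the partial products and collecting blades:
Answer: -217/30*γ1 + 1189/30*γ2


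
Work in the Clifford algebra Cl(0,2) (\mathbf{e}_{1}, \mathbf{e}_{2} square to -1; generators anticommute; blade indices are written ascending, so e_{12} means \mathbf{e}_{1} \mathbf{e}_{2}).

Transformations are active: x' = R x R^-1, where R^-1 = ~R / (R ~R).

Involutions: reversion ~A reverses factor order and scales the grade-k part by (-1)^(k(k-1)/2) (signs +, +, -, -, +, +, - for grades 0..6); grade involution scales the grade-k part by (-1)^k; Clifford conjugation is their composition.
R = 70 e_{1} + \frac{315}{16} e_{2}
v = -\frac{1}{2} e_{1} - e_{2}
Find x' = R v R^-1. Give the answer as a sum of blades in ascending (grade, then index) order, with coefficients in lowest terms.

~R = 70 e_{1} + \frac{315}{16} e_{2}, and R ~R = -\frac{1353625}{256}, so R^-1 = ~R / (-\frac{1353625}{256}).
R v = \frac{875}{16} - \frac{1925}{32} e_{12}
Answer: -\frac{419}{442} e_{1} + \frac{131}{221} e_{2}


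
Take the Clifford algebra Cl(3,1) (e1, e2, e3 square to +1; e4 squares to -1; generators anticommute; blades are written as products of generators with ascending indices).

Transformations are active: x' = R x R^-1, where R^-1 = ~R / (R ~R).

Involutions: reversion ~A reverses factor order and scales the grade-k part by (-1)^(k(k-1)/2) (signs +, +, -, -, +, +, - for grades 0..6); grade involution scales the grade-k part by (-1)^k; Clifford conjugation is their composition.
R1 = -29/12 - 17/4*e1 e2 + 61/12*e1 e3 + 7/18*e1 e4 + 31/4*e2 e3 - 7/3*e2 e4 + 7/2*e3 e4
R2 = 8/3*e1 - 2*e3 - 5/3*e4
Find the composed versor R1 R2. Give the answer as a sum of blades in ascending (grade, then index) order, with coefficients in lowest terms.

Distribute over the terms of R2 (each basis-blade product reordered to ascending indices, repeated generators contracted through their squares):
R1 (8/3*e1) = -58/9*e1 + 34/3*e2 - 122/9*e3 - 28/27*e4 + 62/3*e1 e2 e3 - 56/9*e1 e2 e4 + 28/3*e1 e3 e4
R1 (-2*e3) = -61/6*e1 - 31/2*e2 + 29/6*e3 + 7*e4 + 17/2*e1 e2 e3 + 7/9*e1 e3 e4 - 14/3*e2 e3 e4
R1 (-5/3*e4) = 35/54*e1 - 35/9*e2 + 35/6*e3 + 145/36*e4 + 85/12*e1 e2 e4 - 305/36*e1 e3 e4 - 155/12*e2 e3 e4
Summing the partial products and collecting blades:
Answer: -431/27*e1 - 145/18*e2 - 26/9*e3 + 1079/108*e4 + 175/6*e1 e2 e3 + 31/36*e1 e2 e4 + 59/36*e1 e3 e4 - 211/12*e2 e3 e4


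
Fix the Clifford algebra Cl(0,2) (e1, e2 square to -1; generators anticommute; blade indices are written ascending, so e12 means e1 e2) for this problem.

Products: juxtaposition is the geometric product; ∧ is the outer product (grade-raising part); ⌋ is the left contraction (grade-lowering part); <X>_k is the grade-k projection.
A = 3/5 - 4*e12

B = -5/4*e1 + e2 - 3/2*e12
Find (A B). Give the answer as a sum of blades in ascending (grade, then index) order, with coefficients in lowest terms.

step 1: -6 + 13/4*e1 + 28/5*e2 - 9/10*e12
Answer: -6 + 13/4*e1 + 28/5*e2 - 9/10*e12


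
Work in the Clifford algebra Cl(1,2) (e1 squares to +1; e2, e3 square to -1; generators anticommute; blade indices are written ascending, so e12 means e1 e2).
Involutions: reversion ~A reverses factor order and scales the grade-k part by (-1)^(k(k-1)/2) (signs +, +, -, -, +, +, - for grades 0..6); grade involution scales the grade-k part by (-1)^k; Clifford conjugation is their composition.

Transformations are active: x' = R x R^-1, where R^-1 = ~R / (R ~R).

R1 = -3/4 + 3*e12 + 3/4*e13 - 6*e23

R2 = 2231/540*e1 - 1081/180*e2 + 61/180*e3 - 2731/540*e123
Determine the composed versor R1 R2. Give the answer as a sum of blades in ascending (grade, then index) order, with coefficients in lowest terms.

Distribute over the terms of R1 (each basis-blade product reordered to ascending indices, repeated generators contracted through their squares):
(-3/4) R2 = -2231/720*e1 + 1081/240*e2 - 61/240*e3 + 2731/720*e123
(3*e12) R2 = 1081/60*e1 - 2231/180*e2 - 2731/180*e3 + 61/60*e123
(3/4*e13) R2 = -61/240*e1 + 2731/720*e2 - 2231/720*e3 + 1081/240*e123
(-6*e23) R2 = -2731/90*e1 + 61/30*e2 + 1081/30*e3 - 2231/90*e123
Summing the partial products and collecting blades:
Answer: -1129/72*e1 - 743/360*e2 + 2101/120*e3 - 619/40*e123


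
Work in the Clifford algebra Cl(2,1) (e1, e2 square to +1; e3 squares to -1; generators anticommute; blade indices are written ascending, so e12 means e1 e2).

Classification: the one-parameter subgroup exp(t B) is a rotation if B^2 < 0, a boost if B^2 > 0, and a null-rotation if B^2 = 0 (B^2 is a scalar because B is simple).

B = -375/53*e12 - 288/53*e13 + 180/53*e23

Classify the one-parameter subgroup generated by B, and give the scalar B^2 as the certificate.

B^2 term by term: the squares give (-375/53)^2*(e12)^2 + (-288/53)^2*(e13)^2 + (180/53)^2*(e23)^2 = 140625/2809*(-1) + 82944/2809*(+1) + 32400/2809*(+1) = -9 (each basis 2-blade squares to minus the product of its generators' squares); cross terms between blades sharing an index anticommute and cancel. So B^2 = -9.
Answer: rotation, certificate B^2 = -9. Why this suffices: the scalar -9 survives any versor conjugation, so its sign alone determines the class however B is presented.


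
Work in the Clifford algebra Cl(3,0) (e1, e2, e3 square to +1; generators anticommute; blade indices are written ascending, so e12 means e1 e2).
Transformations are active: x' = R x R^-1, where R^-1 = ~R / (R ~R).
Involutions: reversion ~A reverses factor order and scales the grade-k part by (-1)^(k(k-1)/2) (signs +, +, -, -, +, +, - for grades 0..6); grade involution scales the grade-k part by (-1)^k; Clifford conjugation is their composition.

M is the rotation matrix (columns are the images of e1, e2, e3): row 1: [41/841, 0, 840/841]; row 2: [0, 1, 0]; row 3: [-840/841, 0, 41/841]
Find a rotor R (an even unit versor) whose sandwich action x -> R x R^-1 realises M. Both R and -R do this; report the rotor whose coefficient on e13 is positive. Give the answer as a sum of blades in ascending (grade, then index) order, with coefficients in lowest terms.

Method: write R = a + b12*e12 + b13*e13 + b23*e23 with a^2 + b12^2 + b13^2 + b23^2 = 1 (so R^-1 = ~R). Expanding the columns R e_j ~R gives tr M = 4a^2 - 1 and, from the antisymmetric part, M21 - M12 = -4a*b12, M13 - M31 = 4a*b13, M32 - M23 = -4a*b23.
Here tr M = 923/841, so a^2 = (1 + tr M)/4 = 441/841 and a = ±21/29. Taking a = 21/29: M21 - M12 = 0, M13 - M31 = 1680/841, M32 - M23 = 0, giving b12 = 0, b13 = 20/29, b23 = 0, i.e. R = 21/29 + 20/29*e13.
Its e13 coefficient is already positive.
Answer: 21/29 + 20/29*e13. Sheet selection: the two-to-one cover makes ±R indistinguishable at the matrix level (trace 923/841), so uniqueness comes from the required sign on e13.


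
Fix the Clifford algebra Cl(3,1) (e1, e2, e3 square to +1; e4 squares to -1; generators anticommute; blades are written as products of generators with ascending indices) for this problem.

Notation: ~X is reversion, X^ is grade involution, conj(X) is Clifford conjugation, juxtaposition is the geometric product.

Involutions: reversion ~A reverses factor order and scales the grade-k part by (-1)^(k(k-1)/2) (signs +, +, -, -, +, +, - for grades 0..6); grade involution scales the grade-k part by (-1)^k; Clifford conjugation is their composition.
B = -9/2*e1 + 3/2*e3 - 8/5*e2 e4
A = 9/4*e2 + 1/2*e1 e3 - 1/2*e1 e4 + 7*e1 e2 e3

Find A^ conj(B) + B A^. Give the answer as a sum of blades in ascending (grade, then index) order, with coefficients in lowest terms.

first term: -3/4*e1 - 9/4*e3 - 27/20*e4 + 793/40*e1 e2 - 225/8*e2 e3 + 209/20*e1 e3 e4 - 4/5*e1 e2 e3 e4
second term: -3/4*e1 - 9/4*e3 - 27/20*e4 - 47/40*e1 e2 + 279/8*e2 e3 + 239/20*e1 e3 e4 + 4/5*e1 e2 e3 e4
Answer: -3/2*e1 - 9/2*e3 - 27/10*e4 + 373/20*e1 e2 + 27/4*e2 e3 + 112/5*e1 e3 e4


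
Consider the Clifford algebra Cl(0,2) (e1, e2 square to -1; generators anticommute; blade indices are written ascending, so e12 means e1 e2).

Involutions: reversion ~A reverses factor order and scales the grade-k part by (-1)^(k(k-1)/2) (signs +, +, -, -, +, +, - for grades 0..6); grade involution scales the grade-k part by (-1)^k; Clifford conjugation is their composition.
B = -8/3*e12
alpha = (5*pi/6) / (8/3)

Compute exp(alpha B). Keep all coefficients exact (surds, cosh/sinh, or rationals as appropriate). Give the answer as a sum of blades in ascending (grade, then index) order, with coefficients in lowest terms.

B^2 = (-8/3)^2*(e12)^2 = 64/9*(-1) = -64/9 (a basis 2-blade squares to minus the product of its generators' squares).
B^2 = -64/9 — circular case — the even/odd split gives cos and sin: l = 8/3, alpha*l = 5*pi/6, so exp(alpha B) = cos(5*pi/6) + (sin(5*pi/6)/(8/3))*B = -sqrt(3)/2 + (3/16)*B.
Answer: -sqrt(3)/2 - 1/2*e12


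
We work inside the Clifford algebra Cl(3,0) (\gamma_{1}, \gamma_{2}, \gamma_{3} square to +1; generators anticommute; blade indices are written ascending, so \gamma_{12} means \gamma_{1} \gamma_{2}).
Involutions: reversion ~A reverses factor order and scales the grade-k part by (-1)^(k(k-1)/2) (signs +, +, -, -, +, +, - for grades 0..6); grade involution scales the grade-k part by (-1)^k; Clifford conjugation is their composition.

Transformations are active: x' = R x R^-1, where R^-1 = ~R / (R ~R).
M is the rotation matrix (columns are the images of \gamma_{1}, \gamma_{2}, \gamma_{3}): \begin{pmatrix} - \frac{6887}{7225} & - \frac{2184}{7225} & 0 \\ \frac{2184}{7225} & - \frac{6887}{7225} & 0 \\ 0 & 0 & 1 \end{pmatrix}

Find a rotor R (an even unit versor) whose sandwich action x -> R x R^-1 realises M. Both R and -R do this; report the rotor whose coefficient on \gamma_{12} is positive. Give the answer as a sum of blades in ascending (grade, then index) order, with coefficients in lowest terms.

Method: write R = a + b12*\gamma_{12} + b13*\gamma_{13} + b23*\gamma_{23} with a^2 + b12^2 + b13^2 + b23^2 = 1 (so R^-1 = ~R). Expanding the columns R e_j ~R gives tr M = 4a^2 - 1 and, from the antisymmetric part, M21 - M12 = -4a*b12, M13 - M31 = 4a*b13, M32 - M23 = -4a*b23.
Here tr M = -\frac{6549}{7225}, so a^2 = (1 + tr M)/4 = \frac{169}{7225} and a = ±\frac{13}{85}. Taking a = \frac{13}{85}: M21 - M12 = \frac{4368}{7225}, M13 - M31 = 0, M32 - M23 = 0, giving b12 = -\frac{84}{85}, b13 = 0, b23 = 0, i.e. R = \frac{13}{85} - \frac{84}{85} \gamma_{12}.
Its \gamma_{12} coefficient is negative, so report the other preimage -R.
Answer: -\frac{13}{85} + \frac{84}{85} \gamma_{12}. Key observation: the double cover Spin(3) -> SO(3) sends R and -R to the same matrix (trace -\frac{6549}{7225} here), so the stated sign of the \gamma_{12} coefficient is what selects one sheet.


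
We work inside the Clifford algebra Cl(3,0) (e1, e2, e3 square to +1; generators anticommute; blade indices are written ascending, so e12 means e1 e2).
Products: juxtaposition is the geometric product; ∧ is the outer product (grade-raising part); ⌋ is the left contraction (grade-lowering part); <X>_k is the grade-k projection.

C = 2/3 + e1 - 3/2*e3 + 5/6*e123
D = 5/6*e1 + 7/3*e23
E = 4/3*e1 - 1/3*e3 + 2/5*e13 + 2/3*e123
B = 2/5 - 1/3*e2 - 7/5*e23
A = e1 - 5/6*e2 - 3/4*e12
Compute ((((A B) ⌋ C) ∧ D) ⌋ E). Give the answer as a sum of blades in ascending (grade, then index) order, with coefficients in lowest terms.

step 1: 5/18 + 13/20*e1 - 1/3*e2 + 7/6*e3 - 19/30*e12 + 21/20*e13 - 7/5*e123
step 2: 34/135 + 5/18*e1 + 7/8*e2 + 1/9*e3 + 35/36*e12 + 5/18*e13 + 13/24*e23 + 25/108*e123
step 3: 17/81*e1 - 35/48*e12 - 5/54*e13 + 238/405*e23 + 475/432*e123
step 4: -809/1944 - 476/1215*e1 - 5/81*e2 + 1847/3240*e3 + 34/243*e23
Answer: -809/1944 - 476/1215*e1 - 5/81*e2 + 1847/3240*e3 + 34/243*e23


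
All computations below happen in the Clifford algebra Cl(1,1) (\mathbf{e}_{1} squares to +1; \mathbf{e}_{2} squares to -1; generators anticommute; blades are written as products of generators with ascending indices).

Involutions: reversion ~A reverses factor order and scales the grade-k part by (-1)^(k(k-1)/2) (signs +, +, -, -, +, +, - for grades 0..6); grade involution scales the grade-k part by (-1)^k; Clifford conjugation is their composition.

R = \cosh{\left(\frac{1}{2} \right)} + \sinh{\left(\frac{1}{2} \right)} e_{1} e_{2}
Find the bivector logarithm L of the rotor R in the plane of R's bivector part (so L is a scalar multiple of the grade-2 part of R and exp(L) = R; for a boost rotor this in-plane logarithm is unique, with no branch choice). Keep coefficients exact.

The scalar part of R is \cosh{\left(\frac{1}{2} \right)}, which fixes the rapidity magnitude through cosh (cosh is even, so it cannot fix the sign — the bivector part carries that); dividing the bivector part by sinh of the rapidity gives the plane, and L = rapidity * plane, where the joint sign ambiguity of (rapidity, plane) cancels in the product.
Concretely: cosh(rapidity) = \cosh{\left(\frac{1}{2} \right)} gives rapidity = ±\frac{1}{2}, and since rapidity/sinh(rapidity) is even the sign is immaterial: L = (rapidity/sinh(rapidity)) * <R>_2 = (\frac{1}{2 \sinh{\left(\frac{1}{2} \right)}}) * <R>_2.
Answer: \frac{1}{2} e_{1} e_{2}


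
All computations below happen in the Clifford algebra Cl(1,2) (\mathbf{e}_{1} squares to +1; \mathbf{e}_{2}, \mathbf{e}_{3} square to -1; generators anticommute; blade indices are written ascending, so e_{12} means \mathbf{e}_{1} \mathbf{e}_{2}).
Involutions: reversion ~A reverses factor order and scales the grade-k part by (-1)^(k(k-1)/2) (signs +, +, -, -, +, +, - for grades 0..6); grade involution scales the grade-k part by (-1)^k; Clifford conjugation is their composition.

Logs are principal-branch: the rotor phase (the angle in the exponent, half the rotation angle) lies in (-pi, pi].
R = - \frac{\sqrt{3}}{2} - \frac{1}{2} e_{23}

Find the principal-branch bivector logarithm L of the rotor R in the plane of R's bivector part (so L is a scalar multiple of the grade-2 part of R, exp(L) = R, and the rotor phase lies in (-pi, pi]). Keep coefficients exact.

The scalar part of R is - \frac{\sqrt{3}}{2}, and that scalar determines the rotor phase on the principal branch; recovering the unit plane as bivector-part over sine of the phase gives L = phase * plane.
Concretely: cos(phase) = - \frac{\sqrt{3}}{2} gives phase = ±\frac{5 \pi}{6}, and since phase/sin(phase) is even the sign is immaterial: L = (phase/sin(phase)) * <R>_2 = (\frac{5 \pi}{3}) * <R>_2.
Answer: - \frac{5 \pi}{6} e_{23}


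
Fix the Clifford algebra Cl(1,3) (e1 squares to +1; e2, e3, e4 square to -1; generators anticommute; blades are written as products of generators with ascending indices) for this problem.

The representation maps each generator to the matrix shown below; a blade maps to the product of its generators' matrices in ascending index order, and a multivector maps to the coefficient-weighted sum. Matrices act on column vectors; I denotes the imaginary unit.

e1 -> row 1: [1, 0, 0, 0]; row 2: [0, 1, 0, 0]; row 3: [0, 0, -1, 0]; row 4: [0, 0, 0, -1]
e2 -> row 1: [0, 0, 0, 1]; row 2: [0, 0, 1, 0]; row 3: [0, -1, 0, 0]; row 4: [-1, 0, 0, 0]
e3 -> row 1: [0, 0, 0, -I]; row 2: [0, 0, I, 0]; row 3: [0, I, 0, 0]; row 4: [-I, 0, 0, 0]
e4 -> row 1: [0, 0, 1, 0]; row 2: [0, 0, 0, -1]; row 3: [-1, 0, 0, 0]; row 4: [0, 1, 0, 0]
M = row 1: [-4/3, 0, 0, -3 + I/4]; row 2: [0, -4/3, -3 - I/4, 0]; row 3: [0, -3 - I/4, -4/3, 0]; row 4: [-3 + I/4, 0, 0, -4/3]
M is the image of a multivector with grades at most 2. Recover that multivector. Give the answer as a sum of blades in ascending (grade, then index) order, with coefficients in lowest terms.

Method: the blade images are trace-orthogonal — tr(rho(e_A) rho(e_B)^-1) = 4 if A = B and 0 otherwise — and rho(e_A)^-1 = (e_A)^2 * rho(e_A) with (e_A)^2 = +1 or -1, so the coefficient of e_A in the preimage is (e_A)^2 * tr(M rho(e_A))/4.
Nonzero projections over blades of grade <= 2: 1: (1)^2 = +1, tr(M 1) = -16/3, coefficient -4/3; e3: (e3)^2 = -1, tr(M rho(e3)) = 1, coefficient -1/4; e1 e2: (e1 e2)^2 = +1, tr(M rho(e1 e2)) = -12, coefficient -3. Every other blade of grade <= 2 projects to 0.
Answer: -4/3 - 1/4*e3 - 3*e1 e2


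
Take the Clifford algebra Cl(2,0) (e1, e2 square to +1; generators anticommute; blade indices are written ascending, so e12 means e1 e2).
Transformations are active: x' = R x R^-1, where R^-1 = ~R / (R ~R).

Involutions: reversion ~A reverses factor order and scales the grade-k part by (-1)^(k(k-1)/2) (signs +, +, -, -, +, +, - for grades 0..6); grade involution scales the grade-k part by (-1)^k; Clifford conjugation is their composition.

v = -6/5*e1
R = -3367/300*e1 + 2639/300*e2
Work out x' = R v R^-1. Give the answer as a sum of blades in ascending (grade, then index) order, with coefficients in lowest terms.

~R = -3367/300*e1 + 2639/300*e2, and R ~R = 1830101/9000, so R^-1 = ~R / (1830101/9000).
R v = 3367/250 + 2639/250*e12
Answer: -1584/5525*e1 + 6438/5525*e2


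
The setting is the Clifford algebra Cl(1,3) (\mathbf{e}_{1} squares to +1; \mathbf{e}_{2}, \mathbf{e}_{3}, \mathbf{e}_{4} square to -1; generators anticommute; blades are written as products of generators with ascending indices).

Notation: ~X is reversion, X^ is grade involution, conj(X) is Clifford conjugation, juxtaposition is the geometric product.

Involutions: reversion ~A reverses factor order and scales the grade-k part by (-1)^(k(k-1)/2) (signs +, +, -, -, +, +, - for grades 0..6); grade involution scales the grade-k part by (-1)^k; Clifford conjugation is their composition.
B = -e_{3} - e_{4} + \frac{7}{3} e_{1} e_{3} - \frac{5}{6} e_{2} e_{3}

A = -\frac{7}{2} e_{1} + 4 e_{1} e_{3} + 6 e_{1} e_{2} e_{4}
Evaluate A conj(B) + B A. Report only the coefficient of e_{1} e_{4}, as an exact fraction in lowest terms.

first term: -\frac{28}{3} - 4 e_{1} + \frac{49}{6} e_{3} - \frac{8}{3} e_{1} e_{2} - \frac{7}{2} e_{1} e_{3} - \frac{7}{2} e_{1} e_{4} - \frac{35}{12} e_{1} e_{2} e_{3} - e_{1} e_{3} e_{4} + 14 e_{2} e_{3} e_{4} - 6 e_{1} e_{2} e_{3} e_{4}
second term: \frac{28}{3} - 4 e_{1} + \frac{49}{6} e_{3} + \frac{28}{3} e_{1} e_{2} - \frac{7}{2} e_{1} e_{3} - \frac{7}{2} e_{1} e_{4} + \frac{35}{12} e_{1} e_{2} e_{3} - 9 e_{1} e_{3} e_{4} + 14 e_{2} e_{3} e_{4} - 6 e_{1} e_{2} e_{3} e_{4}
Answer: -7


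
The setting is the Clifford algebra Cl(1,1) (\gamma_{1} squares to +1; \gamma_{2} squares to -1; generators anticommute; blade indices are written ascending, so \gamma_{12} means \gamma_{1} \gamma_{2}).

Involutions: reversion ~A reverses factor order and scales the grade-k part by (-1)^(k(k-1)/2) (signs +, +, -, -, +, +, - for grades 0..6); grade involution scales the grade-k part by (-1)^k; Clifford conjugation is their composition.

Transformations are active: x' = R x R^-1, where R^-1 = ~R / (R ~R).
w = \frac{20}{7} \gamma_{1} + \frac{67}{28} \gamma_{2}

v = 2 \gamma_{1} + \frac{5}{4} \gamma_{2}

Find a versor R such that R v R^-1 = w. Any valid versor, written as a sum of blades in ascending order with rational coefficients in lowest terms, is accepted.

Reasoning: v^2 = w^2 = \frac{39}{16} since conjugation preserves the quadratic form; R = v + w = \frac{34}{7} \gamma_{1} + \frac{51}{14} \gamma_{2} is then valid when invertible, keeping its own part and reversing (v - w)/2.
Answer: \frac{34}{7} \gamma_{1} + \frac{51}{14} \gamma_{2}


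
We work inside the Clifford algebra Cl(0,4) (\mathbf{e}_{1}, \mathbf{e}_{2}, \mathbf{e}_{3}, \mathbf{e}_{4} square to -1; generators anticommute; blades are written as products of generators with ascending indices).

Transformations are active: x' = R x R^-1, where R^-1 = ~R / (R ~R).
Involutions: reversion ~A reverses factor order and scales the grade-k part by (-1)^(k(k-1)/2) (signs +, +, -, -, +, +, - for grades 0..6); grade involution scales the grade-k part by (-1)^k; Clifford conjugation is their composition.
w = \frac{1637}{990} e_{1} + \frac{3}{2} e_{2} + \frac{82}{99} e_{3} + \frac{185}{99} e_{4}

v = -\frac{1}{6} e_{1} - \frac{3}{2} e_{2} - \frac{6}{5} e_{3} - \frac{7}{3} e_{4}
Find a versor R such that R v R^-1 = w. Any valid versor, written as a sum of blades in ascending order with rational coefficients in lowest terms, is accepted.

Here q(v) = q(w) = -\frac{4123}{450}; the classical choice R = v + w = \frac{736}{495} e_{1} - \frac{184}{495} e_{3} - \frac{46}{99} e_{4} then realises v -> w under the sandwich.
Answer: \frac{736}{495} e_{1} - \frac{184}{495} e_{3} - \frac{46}{99} e_{4}


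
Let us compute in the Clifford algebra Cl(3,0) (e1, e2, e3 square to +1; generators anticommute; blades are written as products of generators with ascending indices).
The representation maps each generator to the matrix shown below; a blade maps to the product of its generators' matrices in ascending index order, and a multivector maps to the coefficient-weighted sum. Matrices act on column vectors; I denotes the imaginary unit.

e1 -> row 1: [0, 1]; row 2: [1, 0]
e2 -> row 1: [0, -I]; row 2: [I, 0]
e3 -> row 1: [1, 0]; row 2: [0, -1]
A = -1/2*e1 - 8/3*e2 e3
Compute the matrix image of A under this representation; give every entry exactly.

Bivector images (products of the table entries): rho(e2 e3) = rho(e2)rho(e3) = row 1: [0, I]; row 2: [I, 0].
M = (-1/2)*rho(e1) + (-8/3)*rho(e2 e3), summed entrywise:
Answer: row 1: [0, -1/2 - 8*I/3]; row 2: [-1/2 - 8*I/3, 0]


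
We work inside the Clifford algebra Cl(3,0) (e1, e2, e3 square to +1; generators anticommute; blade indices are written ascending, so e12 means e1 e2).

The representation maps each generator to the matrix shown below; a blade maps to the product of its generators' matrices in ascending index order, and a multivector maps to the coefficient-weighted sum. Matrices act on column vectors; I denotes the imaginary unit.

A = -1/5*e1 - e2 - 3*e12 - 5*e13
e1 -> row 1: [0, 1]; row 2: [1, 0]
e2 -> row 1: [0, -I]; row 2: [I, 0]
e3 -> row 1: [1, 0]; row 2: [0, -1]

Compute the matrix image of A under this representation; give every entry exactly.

Bivector images (products of the table entries): rho(e12) = rho(e1)rho(e2) = row 1: [I, 0]; row 2: [0, -I]; rho(e13) = rho(e1)rho(e3) = row 1: [0, -1]; row 2: [1, 0].
M = (-1/5)*rho(e1) + (-1)*rho(e2) + (-3)*rho(e12) + (-5)*rho(e13), summed entrywise:
Answer: row 1: [-3*I, 24/5 + I]; row 2: [-26/5 - I, 3*I]


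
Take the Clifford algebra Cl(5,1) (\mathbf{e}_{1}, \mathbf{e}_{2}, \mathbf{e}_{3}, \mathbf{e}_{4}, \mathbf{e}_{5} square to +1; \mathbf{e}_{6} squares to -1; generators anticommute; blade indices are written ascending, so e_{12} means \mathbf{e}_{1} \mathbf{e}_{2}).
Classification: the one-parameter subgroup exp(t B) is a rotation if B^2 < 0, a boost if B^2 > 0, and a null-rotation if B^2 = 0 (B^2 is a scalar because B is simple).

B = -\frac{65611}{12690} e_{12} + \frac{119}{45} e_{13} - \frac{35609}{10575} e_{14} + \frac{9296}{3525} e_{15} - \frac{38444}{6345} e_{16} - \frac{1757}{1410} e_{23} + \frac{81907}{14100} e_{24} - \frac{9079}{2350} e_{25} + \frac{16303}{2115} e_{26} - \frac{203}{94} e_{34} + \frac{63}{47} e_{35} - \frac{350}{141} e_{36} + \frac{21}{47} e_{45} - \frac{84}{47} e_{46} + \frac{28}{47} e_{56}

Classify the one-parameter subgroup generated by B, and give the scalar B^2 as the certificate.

B^2 term by term: the squares give (-\frac{65611}{12690})^2*(e_{12})^2 + (\frac{119}{45})^2*(e_{13})^2 + (-\frac{35609}{10575})^2*(e_{14})^2 + (\frac{9296}{3525})^2*(e_{15})^2 + (-\frac{38444}{6345})^2*(e_{16})^2 + (-\frac{1757}{1410})^2*(e_{23})^2 + (\frac{81907}{14100})^2*(e_{24})^2 + (-\frac{9079}{2350})^2*(e_{25})^2 + (\frac{16303}{2115})^2*(e_{26})^2 + (-\frac{203}{94})^2*(e_{34})^2 + (\frac{63}{47})^2*(e_{35})^2 + (-\frac{350}{141})^2*(e_{36})^2 + (\frac{21}{47})^2*(e_{45})^2 + (-\frac{84}{47})^2*(e_{46})^2 + (\frac{28}{47})^2*(e_{56})^2 = \frac{4304803321}{161036100}*(-1) + \frac{14161}{2025}*(-1) + \frac{1268000881}{111830625}*(-1) + \frac{86415616}{12425625}*(-1) + \frac{1477941136}{40259025}*(+1) + \frac{3087049}{1988100}*(-1) + \frac{6708756649}{198810000}*(-1) + \frac{82428241}{5522500}*(-1) + \frac{265787809}{4473225}*(+1) + \frac{41209}{8836}*(-1) + \frac{3969}{2209}*(-1) + \frac{122500}{19881}*(+1) + \frac{441}{2209}*(-1) + \frac{7056}{2209}*(+1) + \frac{784}{2209}*(+1) = -\frac{49}{16} (each basis 2-blade squares to minus the product of its generators' squares); cross terms between blades sharing an index anticommute and cancel; the commuting (index-disjoint) pairs give grade-4 terms 2*c*c'*(blade product), which cancel blade by blade — e_{1234}: \frac{13319033}{596430} - \frac{9746933}{317250} + \frac{62565013}{7455375} = 0; e_{1235}: -\frac{459277}{33135} + \frac{1080401}{52875} - \frac{16333072}{2485125} = 0; e_{1236}: \frac{4592770}{178929} - \frac{3880114}{95175} + \frac{67546108}{4473225} = 0; e_{1245}: -\frac{459277}{99405} - \frac{323294111}{12425625} + \frac{380703736}{12425625} = 0; e_{1246}: \frac{1837108}{99405} + \frac{1161067054}{22366125} - \frac{1574416354}{22366125} = 0; e_{1256}: -\frac{1837108}{298215} - \frac{303105376}{7455375} + \frac{349033076}{7455375} = 0; e_{1345}: \frac{1666}{705} + \frac{498526}{55225} - \frac{1887088}{165675} = 0; e_{1346}: -\frac{6664}{705} - \frac{997052}{59643} + \frac{7804132}{298215} = 0; e_{1356}: \frac{6664}{2115} + \frac{260288}{19881} - \frac{538216}{33135} = 0; e_{1456}: -\frac{1994104}{497025} + \frac{520576}{55225} - \frac{538216}{99405} = 0; e_{2345}: -\frac{12299}{11045} - \frac{1720047}{110450} + \frac{1843037}{110450} = 0; e_{2346}: \frac{49196}{11045} + \frac{573349}{19881} - \frac{3309509}{99405} = 0; e_{2356}: -\frac{49196}{33135} - \frac{127106}{6627} + \frac{228242}{11045} = 0; e_{2456}: \frac{1146698}{165675} - \frac{762636}{55225} + \frac{228242}{33135} = 0; e_{3456}: -\frac{5684}{2209} + \frac{10584}{2209} - \frac{4900}{2209} = 0 — confirming B is simple. So B^2 = -\frac{49}{16}.
Answer: rotation, certificate B^2 = -\frac{49}{16}. Check the certificate: B^2 = -\frac{49}{16}, and that sign is decisive whatever form B takes.


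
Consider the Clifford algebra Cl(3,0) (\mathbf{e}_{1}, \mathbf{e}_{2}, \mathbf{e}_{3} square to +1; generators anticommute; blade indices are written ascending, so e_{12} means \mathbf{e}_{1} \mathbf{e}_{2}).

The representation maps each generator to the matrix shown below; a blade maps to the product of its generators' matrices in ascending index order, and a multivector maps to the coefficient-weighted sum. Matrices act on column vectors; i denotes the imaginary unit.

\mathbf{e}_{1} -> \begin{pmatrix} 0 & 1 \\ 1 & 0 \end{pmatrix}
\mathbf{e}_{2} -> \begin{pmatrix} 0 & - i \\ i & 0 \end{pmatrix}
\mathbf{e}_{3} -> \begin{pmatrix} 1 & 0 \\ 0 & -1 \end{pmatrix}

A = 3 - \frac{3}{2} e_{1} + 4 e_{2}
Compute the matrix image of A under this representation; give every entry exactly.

M = (3)*1 + (-\frac{3}{2})*rho(e_{1}) + (4)*rho(e_{2}), summed entrywise (1 is the identity matrix):
Answer: \begin{pmatrix} 3 & - \frac{3}{2} - 4 i \\ - \frac{3}{2} + 4 i & 3 \end{pmatrix}


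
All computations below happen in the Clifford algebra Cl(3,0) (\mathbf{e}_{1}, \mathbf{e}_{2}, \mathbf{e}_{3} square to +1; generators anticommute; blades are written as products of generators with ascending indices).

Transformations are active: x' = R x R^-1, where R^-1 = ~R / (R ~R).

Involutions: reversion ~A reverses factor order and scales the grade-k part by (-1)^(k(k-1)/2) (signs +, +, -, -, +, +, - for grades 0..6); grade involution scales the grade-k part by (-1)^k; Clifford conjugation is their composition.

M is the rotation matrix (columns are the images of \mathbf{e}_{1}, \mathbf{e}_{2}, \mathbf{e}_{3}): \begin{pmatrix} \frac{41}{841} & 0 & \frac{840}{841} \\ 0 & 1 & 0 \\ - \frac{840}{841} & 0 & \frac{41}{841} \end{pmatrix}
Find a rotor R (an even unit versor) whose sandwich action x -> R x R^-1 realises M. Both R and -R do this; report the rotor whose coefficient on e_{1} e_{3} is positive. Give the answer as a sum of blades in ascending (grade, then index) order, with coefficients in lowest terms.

Method: write R = a + b12*e_{1} e_{2} + b13*e_{1} e_{3} + b23*e_{2} e_{3} with a^2 + b12^2 + b13^2 + b23^2 = 1 (so R^-1 = ~R). Expanding the columns R e_j ~R gives tr M = 4a^2 - 1 and, from the antisymmetric part, M21 - M12 = -4a*b12, M13 - M31 = 4a*b13, M32 - M23 = -4a*b23.
Here tr M = \frac{923}{841}, so a^2 = (1 + tr M)/4 = \frac{441}{841} and a = ±\frac{21}{29}. Taking a = \frac{21}{29}: M21 - M12 = 0, M13 - M31 = \frac{1680}{841}, M32 - M23 = 0, giving b12 = 0, b13 = \frac{20}{29}, b23 = 0, i.e. R = \frac{21}{29} + \frac{20}{29} e_{1} e_{3}.
Its e_{1} e_{3} coefficient is already positive.
Answer: \frac{21}{29} + \frac{20}{29} e_{1} e_{3}. Note: both R and -R realise this M (trace \frac{923}{841}); the covering map identifies them, and the e_{1} e_{3}-coefficient sign is the tie-breaker.


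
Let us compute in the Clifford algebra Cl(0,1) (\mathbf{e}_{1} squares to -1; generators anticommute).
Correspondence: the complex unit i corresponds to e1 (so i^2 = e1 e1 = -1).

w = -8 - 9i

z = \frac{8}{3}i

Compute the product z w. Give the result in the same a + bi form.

In blades: z = \frac{8}{3} e_{1}, w = -8 - 9 e_{1}.
Distribute z over w term by term (generator squares from the signature, products reordered to ascending indices): (\frac{8}{3} e_{1})*w = 24 - \frac{64}{3} e_{1}.
Sum: 24 - \frac{64}{3} e_{1}; translating back through the correspondence:
Answer: 24 - \frac{64}{3}i
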